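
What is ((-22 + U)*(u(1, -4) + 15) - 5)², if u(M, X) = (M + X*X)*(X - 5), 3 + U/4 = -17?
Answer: 197993041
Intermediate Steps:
U = -80 (U = -12 + 4*(-17) = -12 - 68 = -80)
u(M, X) = (-5 + X)*(M + X²) (u(M, X) = (M + X²)*(-5 + X) = (-5 + X)*(M + X²))
((-22 + U)*(u(1, -4) + 15) - 5)² = ((-22 - 80)*(((-4)³ - 5*1 - 5*(-4)² + 1*(-4)) + 15) - 5)² = (-102*((-64 - 5 - 5*16 - 4) + 15) - 5)² = (-102*((-64 - 5 - 80 - 4) + 15) - 5)² = (-102*(-153 + 15) - 5)² = (-102*(-138) - 5)² = (14076 - 5)² = 14071² = 197993041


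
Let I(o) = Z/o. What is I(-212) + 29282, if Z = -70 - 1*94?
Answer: 1551987/53 ≈ 29283.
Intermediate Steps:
Z = -164 (Z = -70 - 94 = -164)
I(o) = -164/o
I(-212) + 29282 = -164/(-212) + 29282 = -164*(-1/212) + 29282 = 41/53 + 29282 = 1551987/53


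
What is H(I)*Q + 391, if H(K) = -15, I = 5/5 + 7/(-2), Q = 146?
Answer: -1799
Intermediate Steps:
I = -5/2 (I = 5*(1/5) + 7*(-1/2) = 1 - 7/2 = -5/2 ≈ -2.5000)
H(I)*Q + 391 = -15*146 + 391 = -2190 + 391 = -1799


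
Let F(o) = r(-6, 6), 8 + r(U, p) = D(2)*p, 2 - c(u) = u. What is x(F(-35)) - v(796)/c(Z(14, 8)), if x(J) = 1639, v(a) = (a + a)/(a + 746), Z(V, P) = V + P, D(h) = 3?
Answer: 6318544/3855 ≈ 1639.1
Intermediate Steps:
Z(V, P) = P + V
c(u) = 2 - u
v(a) = 2*a/(746 + a) (v(a) = (2*a)/(746 + a) = 2*a/(746 + a))
r(U, p) = -8 + 3*p
F(o) = 10 (F(o) = -8 + 3*6 = -8 + 18 = 10)
x(F(-35)) - v(796)/c(Z(14, 8)) = 1639 - 2*796/(746 + 796)/(2 - (8 + 14)) = 1639 - 2*796/1542/(2 - 1*22) = 1639 - 2*796*(1/1542)/(2 - 22) = 1639 - 796/(771*(-20)) = 1639 - 796*(-1)/(771*20) = 1639 - 1*(-199/3855) = 1639 + 199/3855 = 6318544/3855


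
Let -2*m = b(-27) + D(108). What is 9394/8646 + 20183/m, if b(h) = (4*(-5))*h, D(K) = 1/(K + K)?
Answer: -3376783301/45839913 ≈ -73.665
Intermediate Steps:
D(K) = 1/(2*K)
b(h) = -20*h
m = -116641/432 (m = -(-20*(-27) + (1/2)/108)/2 = -(540 + (1/2)*(1/108))/2 = -(540 + 1/216)/2 = -1/2*116641/216 = -116641/432 ≈ -270.00)
9394/8646 + 20183/m = 9394/8646 + 20183/(-116641/432) = 9394*(1/8646) + 20183*(-432/116641) = 427/393 - 8719056/116641 = -3376783301/45839913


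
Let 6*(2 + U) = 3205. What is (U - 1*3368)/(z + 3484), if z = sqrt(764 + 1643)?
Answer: -29640130/36407547 + 17015*sqrt(2407)/72815094 ≈ -0.80266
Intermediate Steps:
U = 3193/6 (U = -2 + (1/6)*3205 = -2 + 3205/6 = 3193/6 ≈ 532.17)
z = sqrt(2407) ≈ 49.061
(U - 1*3368)/(z + 3484) = (3193/6 - 1*3368)/(sqrt(2407) + 3484) = (3193/6 - 3368)/(3484 + sqrt(2407)) = -17015/(6*(3484 + sqrt(2407)))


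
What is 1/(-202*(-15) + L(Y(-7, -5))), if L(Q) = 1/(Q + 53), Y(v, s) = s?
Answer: 48/145441 ≈ 0.00033003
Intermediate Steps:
L(Q) = 1/(53 + Q)
1/(-202*(-15) + L(Y(-7, -5))) = 1/(-202*(-15) + 1/(53 - 5)) = 1/(3030 + 1/48) = 1/(145441/48) = 48/145441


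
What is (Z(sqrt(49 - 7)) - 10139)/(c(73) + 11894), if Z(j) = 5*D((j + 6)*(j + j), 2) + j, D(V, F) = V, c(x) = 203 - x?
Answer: -9719/12024 + 61*sqrt(42)/12024 ≈ -0.77542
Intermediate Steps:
Z(j) = j + 10*j*(6 + j) (Z(j) = 5*((j + 6)*(j + j)) + j = 5*((6 + j)*(2*j)) + j = 5*(2*j*(6 + j)) + j = 10*j*(6 + j) + j = j + 10*j*(6 + j))
(Z(sqrt(49 - 7)) - 10139)/(c(73) + 11894) = (sqrt(49 - 7)*(61 + 10*sqrt(49 - 7)) - 10139)/((203 - 1*73) + 11894) = (sqrt(42)*(61 + 10*sqrt(42)) - 10139)/((203 - 73) + 11894) = (-10139 + sqrt(42)*(61 + 10*sqrt(42)))/(130 + 11894) = (-10139 + sqrt(42)*(61 + 10*sqrt(42)))/12024 = (-10139 + sqrt(42)*(61 + 10*sqrt(42)))*(1/12024) = -10139/12024 + sqrt(42)*(61 + 10*sqrt(42))/12024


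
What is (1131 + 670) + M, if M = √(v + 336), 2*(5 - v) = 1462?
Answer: 1801 + I*√390 ≈ 1801.0 + 19.748*I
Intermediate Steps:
v = -726 (v = 5 - ½*1462 = 5 - 731 = -726)
M = I*√390 (M = √(-726 + 336) = √(-390) = I*√390 ≈ 19.748*I)
(1131 + 670) + M = (1131 + 670) + I*√390 = 1801 + I*√390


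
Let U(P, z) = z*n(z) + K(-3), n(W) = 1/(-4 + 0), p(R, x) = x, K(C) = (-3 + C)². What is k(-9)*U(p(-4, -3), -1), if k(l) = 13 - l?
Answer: 1595/2 ≈ 797.50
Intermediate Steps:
n(W) = -¼ (n(W) = 1/(-4) = -¼)
U(P, z) = 36 - z/4 (U(P, z) = z*(-¼) + (-3 - 3)² = -z/4 + (-6)² = -z/4 + 36 = 36 - z/4)
k(-9)*U(p(-4, -3), -1) = (13 - 1*(-9))*(36 - ¼*(-1)) = (13 + 9)*(36 + ¼) = 22*(145/4) = 1595/2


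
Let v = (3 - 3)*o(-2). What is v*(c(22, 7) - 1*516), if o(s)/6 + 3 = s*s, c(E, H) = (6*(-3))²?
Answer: 0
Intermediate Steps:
c(E, H) = 324 (c(E, H) = (-18)² = 324)
o(s) = -18 + 6*s² (o(s) = -18 + 6*(s*s) = -18 + 6*s²)
v = 0 (v = (3 - 3)*(-18 + 6*(-2)²) = 0*(-18 + 6*4) = 0*(-18 + 24) = 0*6 = 0)
v*(c(22, 7) - 1*516) = 0*(324 - 1*516) = 0*(324 - 516) = 0*(-192) = 0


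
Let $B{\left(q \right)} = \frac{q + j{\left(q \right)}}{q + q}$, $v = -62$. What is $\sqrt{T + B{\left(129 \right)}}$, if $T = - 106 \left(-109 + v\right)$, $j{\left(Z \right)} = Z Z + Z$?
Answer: $\frac{\sqrt{72766}}{2} \approx 134.88$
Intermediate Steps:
$j{\left(Z \right)} = Z + Z^{2}$ ($j{\left(Z \right)} = Z^{2} + Z = Z + Z^{2}$)
$T = 18126$ ($T = - 106 \left(-109 - 62\right) = \left(-106\right) \left(-171\right) = 18126$)
$B{\left(q \right)} = \frac{q + q \left(1 + q\right)}{2 q}$ ($B{\left(q \right)} = \frac{q + q \left(1 + q\right)}{q + q} = \frac{q + q \left(1 + q\right)}{2 q}$)
$\sqrt{T + B{\left(129 \right)}} = \sqrt{18126 + \left(1 + \frac{1}{2} \cdot 129\right)} = \sqrt{18126 + \left(1 + \frac{129}{2}\right)} = \sqrt{18126 + \frac{131}{2}} = \sqrt{\frac{36383}{2}} = \frac{\sqrt{72766}}{2}$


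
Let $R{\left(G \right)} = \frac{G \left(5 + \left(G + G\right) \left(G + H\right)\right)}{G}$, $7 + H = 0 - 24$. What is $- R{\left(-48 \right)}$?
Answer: $-7589$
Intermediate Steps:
$H = -31$ ($H = -7 + \left(0 - 24\right) = -7 - 24 = -31$)
$R{\left(G \right)} = 5 + 2 G \left(-31 + G\right)$ ($R{\left(G \right)} = \frac{G \left(5 + \left(G + G\right) \left(G - 31\right)\right)}{G} = \frac{G \left(5 + 2 G \left(-31 + G\right)\right)}{G} = 5 + 2 G \left(-31 + G\right)$)
$- R{\left(-48 \right)} = - (5 - -2976 + 2 \left(-48\right)^{2}) = - (5 + 2976 + 2 \cdot 2304) = - (5 + 2976 + 4608) = \left(-1\right) 7589 = -7589$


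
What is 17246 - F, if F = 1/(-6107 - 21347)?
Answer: 473471685/27454 ≈ 17246.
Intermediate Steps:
F = -1/27454 (F = 1/(-27454) = -1/27454 ≈ -3.6425e-5)
17246 - F = 17246 - 1*(-1/27454) = 17246 + 1/27454 = 473471685/27454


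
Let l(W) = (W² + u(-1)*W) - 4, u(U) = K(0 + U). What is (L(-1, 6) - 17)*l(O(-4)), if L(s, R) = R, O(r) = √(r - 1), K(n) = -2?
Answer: 99 + 22*I*√5 ≈ 99.0 + 49.193*I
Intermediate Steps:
u(U) = -2
O(r) = √(-1 + r)
l(W) = -4 + W² - 2*W (l(W) = (W² - 2*W) - 4 = -4 + W² - 2*W)
(L(-1, 6) - 17)*l(O(-4)) = (6 - 17)*(-4 + (√(-1 - 4))² - 2*√(-1 - 4)) = -11*(-4 + (√(-5))² - 2*I*√5) = -11*(-4 + (I*√5)² - 2*I*√5) = -11*(-4 - 5 - 2*I*√5) = -11*(-9 - 2*I*√5) = 99 + 22*I*√5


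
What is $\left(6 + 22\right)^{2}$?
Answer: $784$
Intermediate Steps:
$\left(6 + 22\right)^{2} = 28^{2} = 784$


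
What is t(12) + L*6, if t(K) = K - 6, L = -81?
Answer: -480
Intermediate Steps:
t(K) = -6 + K
t(12) + L*6 = (-6 + 12) - 81*6 = 6 - 486 = -480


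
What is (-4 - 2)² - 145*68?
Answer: -9824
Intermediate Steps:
(-4 - 2)² - 145*68 = (-6)² - 9860 = 36 - 9860 = -9824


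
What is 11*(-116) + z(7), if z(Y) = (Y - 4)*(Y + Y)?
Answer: -1234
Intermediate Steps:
z(Y) = 2*Y*(-4 + Y) (z(Y) = (-4 + Y)*(2*Y) = 2*Y*(-4 + Y))
11*(-116) + z(7) = 11*(-116) + 2*7*(-4 + 7) = -1276 + 2*7*3 = -1276 + 42 = -1234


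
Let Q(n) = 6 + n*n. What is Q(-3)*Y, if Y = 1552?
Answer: 23280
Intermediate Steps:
Q(n) = 6 + n**2
Q(-3)*Y = (6 + (-3)**2)*1552 = (6 + 9)*1552 = 15*1552 = 23280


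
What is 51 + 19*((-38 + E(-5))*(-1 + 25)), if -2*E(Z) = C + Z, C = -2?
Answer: -15681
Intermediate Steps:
E(Z) = 1 - Z/2 (E(Z) = -(-2 + Z)/2 = 1 - Z/2)
51 + 19*((-38 + E(-5))*(-1 + 25)) = 51 + 19*((-38 + (1 - ½*(-5)))*(-1 + 25)) = 51 + 19*((-38 + (1 + 5/2))*24) = 51 + 19*((-38 + 7/2)*24) = 51 + 19*(-69/2*24) = 51 + 19*(-828) = 51 - 15732 = -15681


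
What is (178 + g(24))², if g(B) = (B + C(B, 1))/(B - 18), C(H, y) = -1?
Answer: 1190281/36 ≈ 33063.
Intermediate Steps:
g(B) = (-1 + B)/(-18 + B) (g(B) = (B - 1)/(B - 18) = (-1 + B)/(-18 + B))
(178 + g(24))² = (178 + (-1 + 24)/(-18 + 24))² = (178 + 23/6)² = (1091/6)² = 1190281/36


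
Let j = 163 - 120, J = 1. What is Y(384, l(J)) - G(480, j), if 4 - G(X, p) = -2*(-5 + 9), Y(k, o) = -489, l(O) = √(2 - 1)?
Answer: -501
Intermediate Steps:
l(O) = 1 (l(O) = √1 = 1)
j = 43
G(X, p) = 12 (G(X, p) = 4 - (-2)*(-5 + 9) = 4 - (-2)*4 = 4 - 1*(-8) = 4 + 8 = 12)
Y(384, l(J)) - G(480, j) = -489 - 1*12 = -489 - 12 = -501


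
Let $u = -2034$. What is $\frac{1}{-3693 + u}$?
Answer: $- \frac{1}{5727} \approx -0.00017461$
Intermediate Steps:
$\frac{1}{-3693 + u} = \frac{1}{-3693 - 2034} = \frac{1}{-5727} = - \frac{1}{5727}$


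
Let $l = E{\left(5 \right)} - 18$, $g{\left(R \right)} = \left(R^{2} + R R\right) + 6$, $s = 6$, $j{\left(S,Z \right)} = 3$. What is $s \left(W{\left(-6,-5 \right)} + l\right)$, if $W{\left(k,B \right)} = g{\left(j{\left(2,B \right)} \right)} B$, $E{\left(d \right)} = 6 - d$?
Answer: $-822$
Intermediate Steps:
$g{\left(R \right)} = 6 + 2 R^{2}$ ($g{\left(R \right)} = \left(R^{2} + R^{2}\right) + 6 = 2 R^{2} + 6 = 6 + 2 R^{2}$)
$W{\left(k,B \right)} = 24 B$ ($W{\left(k,B \right)} = \left(6 + 2 \cdot 3^{2}\right) B = \left(6 + 2 \cdot 9\right) B = \left(6 + 18\right) B = 24 B$)
$l = -17$ ($l = \left(6 - 5\right) - 18 = 1 - 18 = -17$)
$s \left(W{\left(-6,-5 \right)} + l\right) = 6 \left(24 \left(-5\right) - 17\right) = 6 \left(-120 - 17\right) = 6 \left(-137\right) = -822$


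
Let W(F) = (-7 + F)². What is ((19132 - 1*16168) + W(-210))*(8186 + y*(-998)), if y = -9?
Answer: 859309904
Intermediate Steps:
((19132 - 1*16168) + W(-210))*(8186 + y*(-998)) = ((19132 - 1*16168) + (-7 - 210)²)*(8186 - 9*(-998)) = ((19132 - 16168) + (-217)²)*(8186 + 8982) = (2964 + 47089)*17168 = 50053*17168 = 859309904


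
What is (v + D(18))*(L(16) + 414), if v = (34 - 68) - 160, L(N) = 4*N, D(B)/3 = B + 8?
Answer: -55448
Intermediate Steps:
D(B) = 24 + 3*B (D(B) = 3*(B + 8) = 3*(8 + B) = 24 + 3*B)
v = -194 (v = -34 - 160 = -194)
(v + D(18))*(L(16) + 414) = (-194 + (24 + 3*18))*(4*16 + 414) = (-194 + (24 + 54))*(64 + 414) = (-194 + 78)*478 = -116*478 = -55448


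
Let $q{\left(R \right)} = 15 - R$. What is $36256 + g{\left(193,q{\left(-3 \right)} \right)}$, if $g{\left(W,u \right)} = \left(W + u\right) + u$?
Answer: $36485$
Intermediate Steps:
$g{\left(W,u \right)} = W + 2 u$
$36256 + g{\left(193,q{\left(-3 \right)} \right)} = 36256 + \left(193 + 2 \left(15 - -3\right)\right) = 36256 + \left(193 + 2 \left(15 + 3\right)\right) = 36256 + \left(193 + 2 \cdot 18\right) = 36256 + \left(193 + 36\right) = 36256 + 229 = 36485$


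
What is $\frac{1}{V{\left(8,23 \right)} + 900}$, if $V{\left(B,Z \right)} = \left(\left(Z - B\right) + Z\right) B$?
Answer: $\frac{1}{1204} \approx 0.00083056$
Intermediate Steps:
$V{\left(B,Z \right)} = B \left(- B + 2 Z\right)$ ($V{\left(B,Z \right)} = \left(- B + 2 Z\right) B = B \left(- B + 2 Z\right)$)
$\frac{1}{V{\left(8,23 \right)} + 900} = \frac{1}{8 \left(\left(-1\right) 8 + 2 \cdot 23\right) + 900} = \frac{1}{8 \left(-8 + 46\right) + 900} = \frac{1}{8 \cdot 38 + 900} = \frac{1}{304 + 900} = \frac{1}{1204}$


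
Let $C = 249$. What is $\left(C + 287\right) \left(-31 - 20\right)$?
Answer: $-27336$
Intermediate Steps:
$\left(C + 287\right) \left(-31 - 20\right) = \left(249 + 287\right) \left(-31 - 20\right) = 536 \left(-51\right) = -27336$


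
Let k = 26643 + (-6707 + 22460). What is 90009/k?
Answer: 30003/14132 ≈ 2.1231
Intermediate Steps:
k = 42396 (k = 26643 + 15753 = 42396)
90009/k = 90009/42396 = 90009*(1/42396) = 30003/14132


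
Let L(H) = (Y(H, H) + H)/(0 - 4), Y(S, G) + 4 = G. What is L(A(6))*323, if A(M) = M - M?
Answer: 323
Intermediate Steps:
Y(S, G) = -4 + G
A(M) = 0
L(H) = 1 - H/2 (L(H) = ((-4 + H) + H)/(0 - 4) = (-4 + 2*H)/(-4) = (-4 + 2*H)*(-1/4) = 1 - H/2)
L(A(6))*323 = (1 - 1/2*0)*323 = (1 + 0)*323 = 1*323 = 323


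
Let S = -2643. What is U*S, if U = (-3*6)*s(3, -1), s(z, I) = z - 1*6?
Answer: -142722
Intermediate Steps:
s(z, I) = -6 + z (s(z, I) = z - 6 = -6 + z)
U = 54 (U = (-3*6)*(-6 + 3) = -18*(-3) = 54)
U*S = 54*(-2643) = -142722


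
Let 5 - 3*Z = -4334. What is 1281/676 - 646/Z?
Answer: 4248171/2933164 ≈ 1.4483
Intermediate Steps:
Z = 4339/3 (Z = 5/3 - ⅓*(-4334) = 5/3 + 4334/3 = 4339/3 ≈ 1446.3)
1281/676 - 646/Z = 1281/676 - 646/4339/3 = 1281*(1/676) - 646*3/4339 = 1281/676 - 1938/4339 = 4248171/2933164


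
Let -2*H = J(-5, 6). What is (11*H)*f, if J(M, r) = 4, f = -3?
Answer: 66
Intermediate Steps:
H = -2 (H = -½*4 = -2)
(11*H)*f = (11*(-2))*(-3) = -22*(-3) = 66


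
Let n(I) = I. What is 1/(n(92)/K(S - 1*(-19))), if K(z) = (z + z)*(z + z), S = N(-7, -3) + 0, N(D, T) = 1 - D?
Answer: 729/23 ≈ 31.696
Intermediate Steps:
S = 8 (S = (1 - 1*(-7)) + 0 = (1 + 7) + 0 = 8 + 0 = 8)
K(z) = 4*z² (K(z) = (2*z)*(2*z) = 4*z²)
1/(n(92)/K(S - 1*(-19))) = 1/(92/((4*(8 - 1*(-19))²))) = 1/(92/((4*(8 + 19)²))) = 1/(92/((4*27²))) = 1/(92/((4*729))) = 1/(92/2916) = 1/(92*(1/2916)) = 1/(23/729) = 729/23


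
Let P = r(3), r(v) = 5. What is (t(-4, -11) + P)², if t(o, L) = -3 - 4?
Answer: 4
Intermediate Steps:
P = 5
t(o, L) = -7
(t(-4, -11) + P)² = (-7 + 5)² = (-2)² = 4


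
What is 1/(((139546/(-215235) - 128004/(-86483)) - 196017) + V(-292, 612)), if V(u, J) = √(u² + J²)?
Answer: -67917106838120303179467315/13312691722505376425321302916569 - 1385949076530135740100*√28738/13312691722505376425321302916569 ≈ -5.1193e-6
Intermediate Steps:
V(u, J) = √(J² + u²)
1/(((139546/(-215235) - 128004/(-86483)) - 196017) + V(-292, 612)) = 1/(((139546/(-215235) - 128004/(-86483)) - 196017) + √(612² + (-292)²)) = 1/(((139546*(-1/215235) - 128004*(-1/86483)) - 196017) + √(374544 + 85264)) = 1/(((-139546/215235 + 128004/86483) - 196017) + √459808) = 1/((15482584222/18614168505 - 196017) + 4*√28738) = 1/(-3648677985260363/18614168505 + 4*√28738)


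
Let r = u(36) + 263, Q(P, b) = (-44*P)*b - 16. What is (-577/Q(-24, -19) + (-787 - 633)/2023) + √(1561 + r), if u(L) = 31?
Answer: -27346329/40621840 + √1855 ≈ 42.397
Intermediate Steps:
Q(P, b) = -16 - 44*P*b (Q(P, b) = -44*P*b - 16 = -16 - 44*P*b)
r = 294 (r = 31 + 263 = 294)
(-577/Q(-24, -19) + (-787 - 633)/2023) + √(1561 + r) = (-577/(-16 - 44*(-24)*(-19)) + (-787 - 633)/2023) + √(1561 + 294) = (-577/(-16 - 20064) - 1420*1/2023) + √1855 = (-577/(-20080) - 1420/2023) + √1855 = (-577*(-1/20080) - 1420/2023) + √1855 = (577/20080 - 1420/2023) + √1855 = -27346329/40621840 + √1855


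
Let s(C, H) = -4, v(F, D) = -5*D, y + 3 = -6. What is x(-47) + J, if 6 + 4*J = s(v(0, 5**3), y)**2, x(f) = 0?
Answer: 5/2 ≈ 2.5000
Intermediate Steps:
y = -9 (y = -3 - 6 = -9)
J = 5/2 (J = -3/2 + (1/4)*(-4)**2 = -3/2 + (1/4)*16 = -3/2 + 4 = 5/2 ≈ 2.5000)
x(-47) + J = 0 + 5/2 = 5/2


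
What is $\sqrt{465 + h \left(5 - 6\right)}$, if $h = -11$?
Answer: $2 \sqrt{119} \approx 21.817$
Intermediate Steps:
$\sqrt{465 + h \left(5 - 6\right)} = \sqrt{465 - 11 \left(5 - 6\right)} = \sqrt{465 - -11} = \sqrt{465 + 11} = \sqrt{476} = 2 \sqrt{119}$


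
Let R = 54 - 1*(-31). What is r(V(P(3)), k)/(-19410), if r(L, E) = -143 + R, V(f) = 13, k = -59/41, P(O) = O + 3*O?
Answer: 29/9705 ≈ 0.0029882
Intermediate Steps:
P(O) = 4*O
k = -59/41 (k = -59*1/41 = -59/41 ≈ -1.4390)
R = 85 (R = 54 + 31 = 85)
r(L, E) = -58 (r(L, E) = -143 + 85 = -58)
r(V(P(3)), k)/(-19410) = -58/(-19410) = -58*(-1/19410) = 29/9705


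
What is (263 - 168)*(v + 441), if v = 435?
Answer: 83220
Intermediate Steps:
(263 - 168)*(v + 441) = (263 - 168)*(435 + 441) = 95*876 = 83220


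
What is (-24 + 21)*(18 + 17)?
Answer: -105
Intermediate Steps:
(-24 + 21)*(18 + 17) = -3*35 = -105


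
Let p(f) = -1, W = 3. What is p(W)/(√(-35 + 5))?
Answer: I*√30/30 ≈ 0.18257*I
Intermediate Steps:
p(W)/(√(-35 + 5)) = -1/(√(-35 + 5)) = -1/(√(-30)) = -1/(I*√30) = -(-1)*I*√30/30 = I*√30/30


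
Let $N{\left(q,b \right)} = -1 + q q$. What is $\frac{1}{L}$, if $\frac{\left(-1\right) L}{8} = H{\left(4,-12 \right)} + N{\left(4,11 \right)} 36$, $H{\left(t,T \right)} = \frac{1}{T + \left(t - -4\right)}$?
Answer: $- \frac{1}{4318} \approx -0.00023159$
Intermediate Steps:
$N{\left(q,b \right)} = -1 + q^{2}$
$H{\left(t,T \right)} = \frac{1}{4 + T + t}$ ($H{\left(t,T \right)} = \frac{1}{T + \left(t + 4\right)} = \frac{1}{T + \left(4 + t\right)} = \frac{1}{4 + T + t}$)
$L = -4318$ ($L = - 8 \left(\frac{1}{4 - 12 + 4} + \left(-1 + 4^{2}\right) 36\right) = - 8 \left(\frac{1}{-4} + \left(-1 + 16\right) 36\right) = - 8 \left(- \frac{1}{4} + 15 \cdot 36\right) = - 8 \left(- \frac{1}{4} + 540\right) = \left(-8\right) \frac{2159}{4} = -4318$)
$\frac{1}{L} = \frac{1}{-4318} = - \frac{1}{4318}$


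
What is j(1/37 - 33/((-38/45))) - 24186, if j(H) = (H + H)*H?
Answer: -20882747459/988418 ≈ -21127.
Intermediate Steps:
j(H) = 2*H² (j(H) = (2*H)*H = 2*H²)
j(1/37 - 33/((-38/45))) - 24186 = 2*(1/37 - 33/((-38/45)))² - 24186 = 2*(1*(1/37) - 33/((-38*1/45)))² - 24186 = 2*(1/37 - 33/(-38/45))² - 24186 = 2*(1/37 - 33*(-45/38))² - 24186 = 2*(1/37 + 1485/38)² - 24186 = 2*(54983/1406)² - 24186 = 2*(3023130289/1976836) - 24186 = 3023130289/988418 - 24186 = -20882747459/988418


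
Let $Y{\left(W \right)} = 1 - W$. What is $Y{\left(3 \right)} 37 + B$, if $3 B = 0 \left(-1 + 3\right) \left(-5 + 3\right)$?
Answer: $-74$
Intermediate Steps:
$B = 0$ ($B = \frac{0 \left(-1 + 3\right) \left(-5 + 3\right)}{3} = \frac{0 \cdot 2 \left(-2\right)}{3} = \frac{0 \left(-2\right)}{3} = \frac{1}{3} \cdot 0 = 0$)
$Y{\left(3 \right)} 37 + B = \left(1 - 3\right) 37 + 0 = \left(-2\right) 37 + 0 = -74 + 0 = -74$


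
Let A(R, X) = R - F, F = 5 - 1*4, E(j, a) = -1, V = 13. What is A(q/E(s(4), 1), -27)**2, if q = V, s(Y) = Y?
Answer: 196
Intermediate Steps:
q = 13
F = 1 (F = 5 - 4 = 1)
A(R, X) = -1 + R (A(R, X) = R - 1*1 = R - 1 = -1 + R)
A(q/E(s(4), 1), -27)**2 = (-1 + 13/(-1))**2 = (-1 + 13*(-1))**2 = (-1 - 13)**2 = (-14)**2 = 196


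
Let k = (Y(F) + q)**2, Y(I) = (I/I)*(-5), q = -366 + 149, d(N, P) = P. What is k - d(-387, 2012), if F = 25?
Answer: 47272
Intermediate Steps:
q = -217
Y(I) = -5 (Y(I) = 1*(-5) = -5)
k = 49284 (k = (-5 - 217)**2 = (-222)**2 = 49284)
k - d(-387, 2012) = 49284 - 1*2012 = 49284 - 2012 = 47272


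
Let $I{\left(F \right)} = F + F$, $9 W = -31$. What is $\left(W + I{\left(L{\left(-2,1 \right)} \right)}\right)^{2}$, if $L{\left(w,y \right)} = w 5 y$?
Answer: $\frac{44521}{81} \approx 549.64$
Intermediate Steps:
$W = - \frac{31}{9}$ ($W = \frac{1}{9} \left(-31\right) = - \frac{31}{9} \approx -3.4444$)
$L{\left(w,y \right)} = 5 w y$
$I{\left(F \right)} = 2 F$
$\left(W + I{\left(L{\left(-2,1 \right)} \right)}\right)^{2} = \left(- \frac{31}{9} + 2 \cdot 5 \left(-2\right) 1\right)^{2} = \left(- \frac{31}{9} + 2 \left(-10\right)\right)^{2} = \left(- \frac{31}{9} - 20\right)^{2} = \left(- \frac{211}{9}\right)^{2} = \frac{44521}{81}$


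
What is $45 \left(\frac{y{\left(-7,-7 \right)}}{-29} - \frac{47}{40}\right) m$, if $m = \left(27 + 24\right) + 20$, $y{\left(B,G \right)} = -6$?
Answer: $- \frac{717597}{232} \approx -3093.1$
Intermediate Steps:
$m = 71$ ($m = 51 + 20 = 71$)
$45 \left(\frac{y{\left(-7,-7 \right)}}{-29} - \frac{47}{40}\right) m = 45 \left(- \frac{6}{-29} - \frac{47}{40}\right) 71 = 45 \left(\left(-6\right) \left(- \frac{1}{29}\right) - \frac{47}{40}\right) 71 = 45 \left(\frac{6}{29} - \frac{47}{40}\right) 71 = 45 \left(- \frac{1123}{1160}\right) 71 = \left(- \frac{10107}{232}\right) 71 = - \frac{717597}{232}$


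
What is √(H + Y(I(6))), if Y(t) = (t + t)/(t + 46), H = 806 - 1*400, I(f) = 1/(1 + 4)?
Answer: 2*√5416257/231 ≈ 20.150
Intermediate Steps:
I(f) = ⅕ (I(f) = 1/5 = ⅕)
H = 406 (H = 806 - 400 = 406)
Y(t) = 2*t/(46 + t) (Y(t) = (2*t)/(46 + t) = 2*t/(46 + t))
√(H + Y(I(6))) = √(406 + 2*(⅕)/(46 + ⅕)) = √(406 + 2*(⅕)/(231/5)) = √(406 + 2*(⅕)*(5/231)) = √(406 + 2/231) = √(93788/231) = 2*√5416257/231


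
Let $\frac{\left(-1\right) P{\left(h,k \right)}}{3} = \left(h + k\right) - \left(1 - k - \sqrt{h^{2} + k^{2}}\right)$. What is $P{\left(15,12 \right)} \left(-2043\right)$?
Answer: $232902 + 18387 \sqrt{41} \approx 3.5064 \cdot 10^{5}$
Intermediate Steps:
$P{\left(h,k \right)} = 3 - 6 k - 3 h - 3 \sqrt{h^{2} + k^{2}}$ ($P{\left(h,k \right)} = - 3 \left(\left(h + k\right) - \left(1 - k - \sqrt{h^{2} + k^{2}}\right)\right) = - 3 \left(\left(h + k\right) + \left(-1 + k + \sqrt{h^{2} + k^{2}}\right)\right) = - 3 \left(-1 + h + \sqrt{h^{2} + k^{2}} + 2 k\right) = 3 - 6 k - 3 h - 3 \sqrt{h^{2} + k^{2}}$)
$P{\left(15,12 \right)} \left(-2043\right) = \left(3 - 72 - 45 - 3 \sqrt{15^{2} + 12^{2}}\right) \left(-2043\right) = \left(3 - 72 - 45 - 3 \sqrt{225 + 144}\right) \left(-2043\right) = \left(3 - 72 - 45 - 3 \sqrt{369}\right) \left(-2043\right) = \left(3 - 72 - 45 - 3 \cdot 3 \sqrt{41}\right) \left(-2043\right) = \left(3 - 72 - 45 - 9 \sqrt{41}\right) \left(-2043\right) = \left(-114 - 9 \sqrt{41}\right) \left(-2043\right) = 232902 + 18387 \sqrt{41}$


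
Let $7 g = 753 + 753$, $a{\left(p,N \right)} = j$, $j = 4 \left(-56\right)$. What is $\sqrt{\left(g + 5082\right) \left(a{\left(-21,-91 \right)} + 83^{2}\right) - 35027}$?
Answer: $\frac{\sqrt{1728251077}}{7} \approx 5938.9$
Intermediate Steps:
$j = -224$
$a{\left(p,N \right)} = -224$
$g = \frac{1506}{7}$ ($g = \frac{753 + 753}{7} = \frac{1}{7} \cdot 1506 = \frac{1506}{7} \approx 215.14$)
$\sqrt{\left(g + 5082\right) \left(a{\left(-21,-91 \right)} + 83^{2}\right) - 35027} = \sqrt{\left(\frac{1506}{7} + 5082\right) \left(-224 + 83^{2}\right) - 35027} = \sqrt{\frac{37080 \left(-224 + 6889\right)}{7} - 35027} = \sqrt{\frac{37080}{7} \cdot 6665 - 35027} = \sqrt{\frac{247138200}{7} - 35027} = \sqrt{\frac{246893011}{7}} = \frac{\sqrt{1728251077}}{7}$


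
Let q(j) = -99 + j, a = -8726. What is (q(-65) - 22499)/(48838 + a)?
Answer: -22663/40112 ≈ -0.56499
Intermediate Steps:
(q(-65) - 22499)/(48838 + a) = ((-99 - 65) - 22499)/(48838 - 8726) = (-164 - 22499)/40112 = -22663*1/40112 = -22663/40112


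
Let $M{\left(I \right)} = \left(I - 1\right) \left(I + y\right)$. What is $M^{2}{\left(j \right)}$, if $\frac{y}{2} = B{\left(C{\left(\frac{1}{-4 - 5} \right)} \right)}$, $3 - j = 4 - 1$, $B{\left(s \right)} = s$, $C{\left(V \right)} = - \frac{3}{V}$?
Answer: $2916$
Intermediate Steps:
$j = 0$ ($j = 3 - \left(4 - 1\right) = 3 - 3 = 0$)
$y = 54$ ($y = 2 \left(- \frac{3}{\frac{1}{-4 - 5}}\right) = 2 \left(- \frac{3}{\frac{1}{-9}}\right) = 2 \left(- \frac{3}{- \frac{1}{9}}\right) = 2 \left(\left(-3\right) \left(-9\right)\right) = 2 \cdot 27 = 54$)
$M{\left(I \right)} = \left(-1 + I\right) \left(54 + I\right)$ ($M{\left(I \right)} = \left(I - 1\right) \left(I + 54\right) = \left(-1 + I\right) \left(54 + I\right)$)
$M^{2}{\left(j \right)} = \left(-54 + 0^{2} + 53 \cdot 0\right)^{2} = \left(-54 + 0 + 0\right)^{2} = \left(-54\right)^{2} = 2916$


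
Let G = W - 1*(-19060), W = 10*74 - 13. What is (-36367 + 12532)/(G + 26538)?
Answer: -4767/9265 ≈ -0.51452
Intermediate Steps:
W = 727 (W = 740 - 13 = 727)
G = 19787 (G = 727 - 1*(-19060) = 727 + 19060 = 19787)
(-36367 + 12532)/(G + 26538) = (-36367 + 12532)/(19787 + 26538) = -23835/46325 = -23835*1/46325 = -4767/9265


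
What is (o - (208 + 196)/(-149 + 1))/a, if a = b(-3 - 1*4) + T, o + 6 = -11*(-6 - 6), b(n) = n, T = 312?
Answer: 4763/11285 ≈ 0.42206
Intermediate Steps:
o = 126 (o = -6 - 11*(-6 - 6) = -6 - 11*(-12) = -6 + 132 = 126)
a = 305 (a = (-3 - 1*4) + 312 = (-3 - 4) + 312 = -7 + 312 = 305)
(o - (208 + 196)/(-149 + 1))/a = (126 - (208 + 196)/(-149 + 1))/305 = (126 - 404/(-148))*(1/305) = (126 - 404*(-1)/148)*(1/305) = (126 - 1*(-101/37))*(1/305) = (126 + 101/37)*(1/305) = (4763/37)*(1/305) = 4763/11285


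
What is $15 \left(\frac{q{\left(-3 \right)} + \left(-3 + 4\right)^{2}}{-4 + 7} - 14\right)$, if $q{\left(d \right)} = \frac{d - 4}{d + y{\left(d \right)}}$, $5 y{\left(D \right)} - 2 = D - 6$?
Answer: $- \frac{4335}{22} \approx -197.05$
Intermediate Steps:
$y{\left(D \right)} = - \frac{4}{5} + \frac{D}{5}$ ($y{\left(D \right)} = \frac{2}{5} + \frac{D - 6}{5} = \frac{2}{5} + \frac{-6 + D}{5} = \frac{2}{5} + \left(- \frac{6}{5} + \frac{D}{5}\right) = - \frac{4}{5} + \frac{D}{5}$)
$q{\left(d \right)} = \frac{-4 + d}{- \frac{4}{5} + \frac{6 d}{5}}$ ($q{\left(d \right)} = \frac{d - 4}{d + \left(- \frac{4}{5} + \frac{d}{5}\right)} = \frac{-4 + d}{- \frac{4}{5} + \frac{6 d}{5}}$)
$15 \left(\frac{q{\left(-3 \right)} + \left(-3 + 4\right)^{2}}{-4 + 7} - 14\right) = 15 \left(\frac{\frac{5 \left(-4 - 3\right)}{2 \left(-2 + 3 \left(-3\right)\right)} + \left(-3 + 4\right)^{2}}{-4 + 7} - 14\right) = 15 \left(\frac{\frac{5}{2} \frac{1}{-2 - 9} \left(-7\right) + 1^{2}}{3} - 14\right) = 15 \left(\left(\frac{5}{2} \frac{1}{-11} \left(-7\right) + 1\right) \frac{1}{3} - 14\right) = 15 \left(\left(\frac{5}{2} \left(- \frac{1}{11}\right) \left(-7\right) + 1\right) \frac{1}{3} - 14\right) = 15 \left(\left(\frac{35}{22} + 1\right) \frac{1}{3} - 14\right) = 15 \left(\frac{57}{22} \cdot \frac{1}{3} - 14\right) = 15 \left(\frac{19}{22} - 14\right) = 15 \left(- \frac{289}{22}\right) = - \frac{4335}{22}$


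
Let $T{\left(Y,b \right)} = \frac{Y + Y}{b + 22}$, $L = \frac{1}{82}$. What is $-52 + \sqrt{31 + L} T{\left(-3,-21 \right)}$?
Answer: $-52 - \frac{3 \sqrt{208526}}{41} \approx -85.413$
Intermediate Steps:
$L = \frac{1}{82} \approx 0.012195$
$T{\left(Y,b \right)} = \frac{2 Y}{22 + b}$
$-52 + \sqrt{31 + L} T{\left(-3,-21 \right)} = -52 + \sqrt{31 + \frac{1}{82}} \cdot 2 \left(-3\right) \frac{1}{22 - 21} = -52 + \sqrt{\frac{2543}{82}} \cdot 2 \left(-3\right) 1^{-1} = -52 + \frac{\sqrt{208526}}{82} \cdot 2 \left(-3\right) 1 = -52 + \frac{\sqrt{208526}}{82} \left(-6\right) = -52 - \frac{3 \sqrt{208526}}{41}$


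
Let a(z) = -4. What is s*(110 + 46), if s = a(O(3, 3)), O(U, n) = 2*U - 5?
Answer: -624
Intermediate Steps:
O(U, n) = -5 + 2*U
s = -4
s*(110 + 46) = -4*(110 + 46) = -4*156 = -624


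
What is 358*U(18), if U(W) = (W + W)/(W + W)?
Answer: 358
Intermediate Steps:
U(W) = 1 (U(W) = (2*W)/((2*W)) = (2*W)*(1/(2*W)) = 1)
358*U(18) = 358*1 = 358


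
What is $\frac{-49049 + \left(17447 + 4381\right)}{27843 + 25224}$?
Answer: $- \frac{27221}{53067} \approx -0.51296$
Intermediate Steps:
$\frac{-49049 + \left(17447 + 4381\right)}{27843 + 25224} = \frac{-49049 + 21828}{53067} = \left(-27221\right) \frac{1}{53067} = - \frac{27221}{53067}$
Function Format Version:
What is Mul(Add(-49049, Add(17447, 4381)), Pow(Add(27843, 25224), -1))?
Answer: Rational(-27221, 53067) ≈ -0.51296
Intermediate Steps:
Mul(Add(-49049, Add(17447, 4381)), Pow(Add(27843, 25224), -1)) = Mul(Add(-49049, 21828), Pow(53067, -1)) = Mul(-27221, Rational(1, 53067)) = Rational(-27221, 53067)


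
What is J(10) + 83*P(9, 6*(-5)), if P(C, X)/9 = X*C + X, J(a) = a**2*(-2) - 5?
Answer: -224305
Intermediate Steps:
J(a) = -5 - 2*a**2 (J(a) = -2*a**2 - 5 = -5 - 2*a**2)
P(C, X) = 9*X + 9*C*X (P(C, X) = 9*(X*C + X) = 9*(C*X + X) = 9*(X + C*X) = 9*X + 9*C*X)
J(10) + 83*P(9, 6*(-5)) = (-5 - 2*10**2) + 83*(9*(6*(-5))*(1 + 9)) = (-5 - 2*100) + 83*(9*(-30)*10) = (-5 - 200) + 83*(-2700) = -205 - 224100 = -224305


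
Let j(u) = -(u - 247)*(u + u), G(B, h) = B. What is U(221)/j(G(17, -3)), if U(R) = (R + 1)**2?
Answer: 12321/1955 ≈ 6.3023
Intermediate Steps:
j(u) = -2*u*(-247 + u) (j(u) = -(-247 + u)*2*u = -2*u*(-247 + u))
U(R) = (1 + R)**2
U(221)/j(G(17, -3)) = (1 + 221)**2/((2*17*(247 - 1*17))) = 222**2/((2*17*(247 - 17))) = 49284/((2*17*230)) = 49284/7820 = 49284*(1/7820) = 12321/1955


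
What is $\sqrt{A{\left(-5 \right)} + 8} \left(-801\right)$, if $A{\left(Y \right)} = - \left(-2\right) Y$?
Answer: $- 801 i \sqrt{2} \approx - 1132.8 i$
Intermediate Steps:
$A{\left(Y \right)} = 2 Y$
$\sqrt{A{\left(-5 \right)} + 8} \left(-801\right) = \sqrt{2 \left(-5\right) + 8} \left(-801\right) = \sqrt{-10 + 8} \left(-801\right) = \sqrt{-2} \left(-801\right) = i \sqrt{2} \left(-801\right) = - 801 i \sqrt{2}$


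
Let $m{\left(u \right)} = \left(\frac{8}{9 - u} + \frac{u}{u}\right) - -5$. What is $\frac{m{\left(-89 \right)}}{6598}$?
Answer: $\frac{149}{161651} \approx 0.00092174$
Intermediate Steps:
$m{\left(u \right)} = 6 + \frac{8}{9 - u}$ ($m{\left(u \right)} = \left(\frac{8}{9 - u} + 1\right) + 5 = \left(1 + \frac{8}{9 - u}\right) + 5 = 6 + \frac{8}{9 - u}$)
$\frac{m{\left(-89 \right)}}{6598} = \frac{2 \frac{1}{-9 - 89} \left(-31 + 3 \left(-89\right)\right)}{6598} = \frac{2 \left(-31 - 267\right)}{-98} \cdot \frac{1}{6598} = 2 \left(- \frac{1}{98}\right) \left(-298\right) \frac{1}{6598} = \frac{298}{49} \cdot \frac{1}{6598} = \frac{149}{161651}$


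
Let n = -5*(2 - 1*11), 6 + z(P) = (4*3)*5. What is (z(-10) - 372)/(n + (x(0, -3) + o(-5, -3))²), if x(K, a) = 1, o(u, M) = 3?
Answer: -318/61 ≈ -5.2131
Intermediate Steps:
z(P) = 54 (z(P) = -6 + (4*3)*5 = -6 + 12*5 = -6 + 60 = 54)
n = 45 (n = -5*(2 - 11) = -5*(-9) = 45)
(z(-10) - 372)/(n + (x(0, -3) + o(-5, -3))²) = (54 - 372)/(45 + (1 + 3)²) = -318/(45 + 4²) = -318/(45 + 16) = -318/61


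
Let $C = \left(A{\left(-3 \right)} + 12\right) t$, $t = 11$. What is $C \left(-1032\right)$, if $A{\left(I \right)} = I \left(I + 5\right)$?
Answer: $-68112$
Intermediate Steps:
$A{\left(I \right)} = I \left(5 + I\right)$
$C = 66$ ($C = \left(- 3 \left(5 - 3\right) + 12\right) 11 = \left(\left(-3\right) 2 + 12\right) 11 = \left(-6 + 12\right) 11 = 6 \cdot 11 = 66$)
$C \left(-1032\right) = 66 \left(-1032\right) = -68112$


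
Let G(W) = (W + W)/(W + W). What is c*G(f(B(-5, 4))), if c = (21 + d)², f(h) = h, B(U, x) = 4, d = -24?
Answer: 9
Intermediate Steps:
G(W) = 1 (G(W) = (2*W)/((2*W)) = (2*W)*(1/(2*W)) = 1)
c = 9 (c = (21 - 24)² = (-3)² = 9)
c*G(f(B(-5, 4))) = 9*1 = 9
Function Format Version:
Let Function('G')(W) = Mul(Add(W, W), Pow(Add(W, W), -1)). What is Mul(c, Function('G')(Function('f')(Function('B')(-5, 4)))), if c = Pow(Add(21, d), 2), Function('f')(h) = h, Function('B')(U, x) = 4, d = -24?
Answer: 9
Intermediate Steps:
Function('G')(W) = 1 (Function('G')(W) = Mul(Mul(2, W), Pow(Mul(2, W), -1)) = Mul(Mul(2, W), Mul(Rational(1, 2), Pow(W, -1))) = 1)
c = 9 (c = Pow(Add(21, -24), 2) = Pow(-3, 2) = 9)
Mul(c, Function('G')(Function('f')(Function('B')(-5, 4)))) = Mul(9, 1) = 9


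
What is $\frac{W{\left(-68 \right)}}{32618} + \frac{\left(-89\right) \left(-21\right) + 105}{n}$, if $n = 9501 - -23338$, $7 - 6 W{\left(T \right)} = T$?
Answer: $\frac{129596839}{2142285004} \approx 0.060495$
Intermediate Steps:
$W{\left(T \right)} = \frac{7}{6} - \frac{T}{6}$
$n = 32839$ ($n = 9501 + 23338 = 32839$)
$\frac{W{\left(-68 \right)}}{32618} + \frac{\left(-89\right) \left(-21\right) + 105}{n} = \frac{\frac{7}{6} - - \frac{34}{3}}{32618} + \frac{\left(-89\right) \left(-21\right) + 105}{32839} = \left(\frac{7}{6} + \frac{34}{3}\right) \frac{1}{32618} + \left(1869 + 105\right) \frac{1}{32839} = \frac{25}{2} \cdot \frac{1}{32618} + 1974 \cdot \frac{1}{32839} = \frac{25}{65236} + \frac{1974}{32839} = \frac{129596839}{2142285004}$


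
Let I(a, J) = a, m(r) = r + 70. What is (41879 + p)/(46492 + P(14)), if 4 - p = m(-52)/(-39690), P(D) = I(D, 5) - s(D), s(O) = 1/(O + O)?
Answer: 369408064/410182605 ≈ 0.90059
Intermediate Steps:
m(r) = 70 + r
s(O) = 1/(2*O)
P(D) = D - 1/(2*D)
p = 8821/2205 (p = 4 - (70 - 52)/(-39690) = 4 - 18*(-1)/39690 = 4 - 1*(-1/2205) = 4 + 1/2205 = 8821/2205 ≈ 4.0005)
(41879 + p)/(46492 + P(14)) = (41879 + 8821/2205)/(46492 + (14 - ½/14)) = 92352016/(2205*(46492 + (14 - ½*1/14))) = 92352016/(2205*(46492 + (14 - 1/28))) = 92352016/(2205*(46492 + 391/28)) = 92352016/(2205*(1302167/28)) = (92352016/2205)*(28/1302167) = 369408064/410182605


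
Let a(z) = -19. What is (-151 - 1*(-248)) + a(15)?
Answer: 78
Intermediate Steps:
(-151 - 1*(-248)) + a(15) = (-151 - 1*(-248)) - 19 = (-151 + 248) - 19 = 97 - 19 = 78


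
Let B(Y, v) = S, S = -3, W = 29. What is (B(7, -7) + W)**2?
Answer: 676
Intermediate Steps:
B(Y, v) = -3
(B(7, -7) + W)**2 = (-3 + 29)**2 = 26**2 = 676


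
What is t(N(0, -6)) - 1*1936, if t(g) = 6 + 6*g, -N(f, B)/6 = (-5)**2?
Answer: -2830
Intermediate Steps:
N(f, B) = -150 (N(f, B) = -6*(-5)**2 = -6*25 = -150)
t(N(0, -6)) - 1*1936 = (6 + 6*(-150)) - 1*1936 = (6 - 900) - 1936 = -894 - 1936 = -2830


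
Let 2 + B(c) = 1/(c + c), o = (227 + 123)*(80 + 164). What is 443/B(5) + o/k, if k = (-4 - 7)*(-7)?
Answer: 183070/209 ≈ 875.93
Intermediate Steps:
o = 85400 (o = 350*244 = 85400)
B(c) = -2 + 1/(2*c) (B(c) = -2 + 1/(c + c) = -2 + 1/(2*c))
k = 77 (k = -11*(-7) = 77)
443/B(5) + o/k = 443/(-2 + (½)/5) + 85400/77 = 443/(-2 + (½)*(⅕)) + 85400*(1/77) = 443/(-2 + ⅒) + 12200/11 = 443/(-19/10) + 12200/11 = 443*(-10/19) + 12200/11 = -4430/19 + 12200/11 = 183070/209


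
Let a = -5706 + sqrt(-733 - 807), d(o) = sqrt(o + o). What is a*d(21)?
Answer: 2*sqrt(42)*(-2853 + I*sqrt(385)) ≈ -36979.0 + 254.32*I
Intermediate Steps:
d(o) = sqrt(2)*sqrt(o) (d(o) = sqrt(2*o) = sqrt(2)*sqrt(o))
a = -5706 + 2*I*sqrt(385) (a = -5706 + sqrt(-1540) = -5706 + 2*I*sqrt(385) ≈ -5706.0 + 39.243*I)
a*d(21) = (-5706 + 2*I*sqrt(385))*(sqrt(2)*sqrt(21)) = (-5706 + 2*I*sqrt(385))*sqrt(42) = sqrt(42)*(-5706 + 2*I*sqrt(385))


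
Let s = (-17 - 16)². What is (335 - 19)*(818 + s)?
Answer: 602612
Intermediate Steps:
s = 1089 (s = (-33)² = 1089)
(335 - 19)*(818 + s) = (335 - 19)*(818 + 1089) = 316*1907 = 602612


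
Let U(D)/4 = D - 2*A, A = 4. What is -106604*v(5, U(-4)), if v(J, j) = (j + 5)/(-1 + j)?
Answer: -4583972/49 ≈ -93551.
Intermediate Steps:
U(D) = -32 + 4*D (U(D) = 4*(D - 2*4) = 4*(D - 8) = 4*(-8 + D) = -32 + 4*D)
v(J, j) = (5 + j)/(-1 + j)
-106604*v(5, U(-4)) = -106604*(5 + (-32 + 4*(-4)))/(-1 + (-32 + 4*(-4))) = -106604*(5 + (-32 - 16))/(-1 + (-32 - 16)) = -106604*(5 - 48)/(-1 - 48) = -106604*(-43)/(-49) = -(-106604)*(-43)/49 = -106604*43/49 = -4583972/49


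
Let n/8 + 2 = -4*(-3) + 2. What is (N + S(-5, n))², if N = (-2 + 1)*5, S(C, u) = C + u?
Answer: 7396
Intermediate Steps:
n = 96 (n = -16 + 8*(-4*(-3) + 2) = -16 + 8*(12 + 2) = -16 + 8*14 = -16 + 112 = 96)
N = -5 (N = -1*5 = -5)
(N + S(-5, n))² = (-5 + (-5 + 96))² = (-5 + 91)² = 86² = 7396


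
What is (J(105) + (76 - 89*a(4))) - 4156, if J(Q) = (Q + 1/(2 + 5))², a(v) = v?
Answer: 324332/49 ≈ 6619.0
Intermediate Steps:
J(Q) = (⅐ + Q)² (J(Q) = (Q + 1/7)² = (Q + ⅐)² = (⅐ + Q)²)
(J(105) + (76 - 89*a(4))) - 4156 = ((1 + 7*105)²/49 + (76 - 89*4)) - 4156 = ((1 + 735)²/49 + (76 - 356)) - 4156 = ((1/49)*736² - 280) - 4156 = ((1/49)*541696 - 280) - 4156 = (541696/49 - 280) - 4156 = 527976/49 - 4156 = 324332/49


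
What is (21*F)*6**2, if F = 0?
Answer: 0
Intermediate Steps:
(21*F)*6**2 = (21*0)*6**2 = 0*36 = 0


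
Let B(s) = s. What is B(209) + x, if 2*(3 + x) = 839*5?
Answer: 4607/2 ≈ 2303.5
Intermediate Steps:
x = 4189/2 (x = -3 + (839*5)/2 = -3 + (½)*4195 = -3 + 4195/2 = 4189/2 ≈ 2094.5)
B(209) + x = 209 + 4189/2 = 4607/2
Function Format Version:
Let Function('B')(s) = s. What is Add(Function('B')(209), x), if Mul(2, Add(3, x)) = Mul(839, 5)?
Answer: Rational(4607, 2) ≈ 2303.5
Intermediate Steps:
x = Rational(4189, 2) (x = Add(-3, Mul(Rational(1, 2), Mul(839, 5))) = Add(-3, Mul(Rational(1, 2), 4195)) = Add(-3, Rational(4195, 2)) = Rational(4189, 2) ≈ 2094.5)
Add(Function('B')(209), x) = Add(209, Rational(4189, 2)) = Rational(4607, 2)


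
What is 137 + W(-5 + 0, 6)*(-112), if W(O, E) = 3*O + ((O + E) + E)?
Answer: 1033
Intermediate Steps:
W(O, E) = 2*E + 4*O (W(O, E) = 3*O + ((E + O) + E) = 3*O + (O + 2*E) = 2*E + 4*O)
137 + W(-5 + 0, 6)*(-112) = 137 + (2*6 + 4*(-5 + 0))*(-112) = 137 + (12 + 4*(-5))*(-112) = 137 + (12 - 20)*(-112) = 137 - 8*(-112) = 137 + 896 = 1033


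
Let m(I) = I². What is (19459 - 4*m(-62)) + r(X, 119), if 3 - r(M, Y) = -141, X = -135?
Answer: 4227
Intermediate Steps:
r(M, Y) = 144 (r(M, Y) = 3 - 1*(-141) = 3 + 141 = 144)
(19459 - 4*m(-62)) + r(X, 119) = (19459 - 4*(-62)²) + 144 = (19459 - 4*3844) + 144 = (19459 - 15376) + 144 = 4083 + 144 = 4227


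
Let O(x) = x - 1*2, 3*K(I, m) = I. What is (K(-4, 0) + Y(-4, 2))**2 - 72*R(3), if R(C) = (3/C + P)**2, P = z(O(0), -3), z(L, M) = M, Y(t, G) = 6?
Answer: -2396/9 ≈ -266.22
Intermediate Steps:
K(I, m) = I/3
O(x) = -2 + x (O(x) = x - 2 = -2 + x)
P = -3
R(C) = (-3 + 3/C)**2 (R(C) = (3/C - 3)**2 = (-3 + 3/C)**2)
(K(-4, 0) + Y(-4, 2))**2 - 72*R(3) = ((1/3)*(-4) + 6)**2 - 648*(1 - 1*3)**2/3**2 = (-4/3 + 6)**2 - 648*(1 - 3)**2/9 = (14/3)**2 - 648*(-2)**2/9 = 196/9 - 648*4/9 = 196/9 - 72*4 = 196/9 - 288 = -2396/9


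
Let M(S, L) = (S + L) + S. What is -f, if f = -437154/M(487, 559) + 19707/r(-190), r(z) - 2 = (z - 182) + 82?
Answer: 17345687/49056 ≈ 353.59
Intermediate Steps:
M(S, L) = L + 2*S (M(S, L) = (L + S) + S = L + 2*S)
r(z) = -98 + z (r(z) = 2 + ((z - 182) + 82) = 2 + ((-182 + z) + 82) = 2 + (-100 + z) = -98 + z)
f = -17345687/49056 (f = -437154/(559 + 2*487) + 19707/(-98 - 190) = -437154/(559 + 974) + 19707/(-288) = -437154/1533 + 19707*(-1/288) = -437154*1/1533 - 6569/96 = -145718/511 - 6569/96 = -17345687/49056 ≈ -353.59)
-f = -1*(-17345687/49056) = 17345687/49056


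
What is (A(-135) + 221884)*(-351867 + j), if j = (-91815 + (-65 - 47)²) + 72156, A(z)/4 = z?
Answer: -79458511808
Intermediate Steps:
A(z) = 4*z
j = -7115 (j = (-91815 + (-112)²) + 72156 = (-91815 + 12544) + 72156 = -79271 + 72156 = -7115)
(A(-135) + 221884)*(-351867 + j) = (4*(-135) + 221884)*(-351867 - 7115) = (-540 + 221884)*(-358982) = 221344*(-358982) = -79458511808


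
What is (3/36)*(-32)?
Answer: -8/3 ≈ -2.6667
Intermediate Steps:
(3/36)*(-32) = ((1/36)*3)*(-32) = (1/12)*(-32) = -8/3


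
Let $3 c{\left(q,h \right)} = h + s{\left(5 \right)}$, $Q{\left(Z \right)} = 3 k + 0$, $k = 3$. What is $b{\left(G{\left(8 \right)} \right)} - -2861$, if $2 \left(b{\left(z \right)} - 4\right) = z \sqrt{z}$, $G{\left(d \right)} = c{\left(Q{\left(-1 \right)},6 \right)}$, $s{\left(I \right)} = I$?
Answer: $2865 + \frac{11 \sqrt{33}}{18} \approx 2868.5$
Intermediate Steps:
$Q{\left(Z \right)} = 9$ ($Q{\left(Z \right)} = 3 \cdot 3 + 0 = 9 + 0 = 9$)
$c{\left(q,h \right)} = \frac{5}{3} + \frac{h}{3}$ ($c{\left(q,h \right)} = \frac{h + 5}{3} = \frac{5 + h}{3} = \frac{5}{3} + \frac{h}{3}$)
$G{\left(d \right)} = \frac{11}{3}$ ($G{\left(d \right)} = \frac{5}{3} + \frac{1}{3} \cdot 6 = \frac{5}{3} + 2 = \frac{11}{3}$)
$b{\left(z \right)} = 4 + \frac{z^{\frac{3}{2}}}{2}$ ($b{\left(z \right)} = 4 + \frac{z \sqrt{z}}{2} = 4 + \frac{z^{\frac{3}{2}}}{2}$)
$b{\left(G{\left(8 \right)} \right)} - -2861 = \left(4 + \frac{\left(\frac{11}{3}\right)^{\frac{3}{2}}}{2}\right) - -2861 = \left(4 + \frac{\frac{11}{9} \sqrt{33}}{2}\right) + 2861 = \left(4 + \frac{11 \sqrt{33}}{18}\right) + 2861 = 2865 + \frac{11 \sqrt{33}}{18}$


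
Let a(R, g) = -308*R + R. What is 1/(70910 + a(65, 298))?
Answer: 1/50955 ≈ 1.9625e-5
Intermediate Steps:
a(R, g) = -307*R
1/(70910 + a(65, 298)) = 1/(70910 - 307*65) = 1/(70910 - 19955) = 1/50955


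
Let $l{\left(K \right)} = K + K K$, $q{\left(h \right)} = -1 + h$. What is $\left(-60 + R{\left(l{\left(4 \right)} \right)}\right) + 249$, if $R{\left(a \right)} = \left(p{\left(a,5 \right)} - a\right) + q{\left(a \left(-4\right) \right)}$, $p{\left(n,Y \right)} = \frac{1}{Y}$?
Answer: $\frac{441}{5} \approx 88.2$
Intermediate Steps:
$l{\left(K \right)} = K + K^{2}$
$R{\left(a \right)} = - \frac{4}{5} - 5 a$ ($R{\left(a \right)} = \left(\frac{1}{5} - a\right) + \left(-1 + a \left(-4\right)\right) = \left(\frac{1}{5} - a\right) - \left(1 + 4 a\right) = - \frac{4}{5} - 5 a$)
$\left(-60 + R{\left(l{\left(4 \right)} \right)}\right) + 249 = \left(-60 - \left(\frac{4}{5} + 5 \cdot 4 \left(1 + 4\right)\right)\right) + 249 = \left(-60 - \left(\frac{4}{5} + 5 \cdot 4 \cdot 5\right)\right) + 249 = \left(-60 - \frac{504}{5}\right) + 249 = - \frac{804}{5} + 249 = \frac{441}{5}$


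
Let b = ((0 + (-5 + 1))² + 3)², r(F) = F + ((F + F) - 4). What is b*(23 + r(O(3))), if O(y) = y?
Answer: 10108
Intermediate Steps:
r(F) = -4 + 3*F (r(F) = F + (2*F - 4) = F + (-4 + 2*F) = -4 + 3*F)
b = 361 (b = ((0 - 4)² + 3)² = ((-4)² + 3)² = (16 + 3)² = 19² = 361)
b*(23 + r(O(3))) = 361*(23 + (-4 + 3*3)) = 361*(23 + (-4 + 9)) = 361*(23 + 5) = 361*28 = 10108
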